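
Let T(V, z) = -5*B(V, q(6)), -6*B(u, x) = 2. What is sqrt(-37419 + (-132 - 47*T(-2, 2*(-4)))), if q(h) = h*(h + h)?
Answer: 2*I*sqrt(84666)/3 ≈ 193.98*I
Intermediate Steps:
q(h) = 2*h**2 (q(h) = h*(2*h) = 2*h**2)
B(u, x) = -1/3 (B(u, x) = -1/6*2 = -1/3)
T(V, z) = 5/3 (T(V, z) = -5*(-1/3) = 5/3)
sqrt(-37419 + (-132 - 47*T(-2, 2*(-4)))) = sqrt(-37419 + (-132 - 47*5/3)) = sqrt(-37419 + (-132 - 235/3)) = sqrt(-37419 - 631/3) = sqrt(-112888/3) = 2*I*sqrt(84666)/3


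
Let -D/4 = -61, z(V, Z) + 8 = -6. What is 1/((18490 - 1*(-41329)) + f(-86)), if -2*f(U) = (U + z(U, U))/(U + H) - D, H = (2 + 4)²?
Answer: 1/59940 ≈ 1.6683e-5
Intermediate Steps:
z(V, Z) = -14 (z(V, Z) = -8 - 6 = -14)
H = 36 (H = 6² = 36)
D = 244 (D = -4*(-61) = 244)
f(U) = 122 - (-14 + U)/(2*(36 + U)) (f(U) = -((U - 14)/(U + 36) - 1*244)/2 = -((-14 + U)/(36 + U) - 244)/2 = -(-244 + (-14 + U)/(36 + U))/2 = 122 - (-14 + U)/(2*(36 + U)))
1/((18490 - 1*(-41329)) + f(-86)) = 1/((18490 - 1*(-41329)) + (8798 + 243*(-86))/(2*(36 - 86))) = 1/((18490 + 41329) + (½)*(8798 - 20898)/(-50)) = 1/(59819 + (½)*(-1/50)*(-12100)) = 1/(59819 + 121) = 1/59940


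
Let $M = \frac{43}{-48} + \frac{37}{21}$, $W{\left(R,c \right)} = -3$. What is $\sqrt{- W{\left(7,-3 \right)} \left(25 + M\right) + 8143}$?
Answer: $\frac{\sqrt{6444949}}{28} \approx 90.667$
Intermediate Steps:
$M = \frac{97}{112}$ ($M = 43 \left(- \frac{1}{48}\right) + 37 \cdot \frac{1}{21} = - \frac{43}{48} + \frac{37}{21} = \frac{97}{112} \approx 0.86607$)
$\sqrt{- W{\left(7,-3 \right)} \left(25 + M\right) + 8143} = \sqrt{- \left(-3\right) \left(25 + \frac{97}{112}\right) + 8143} = \sqrt{- \frac{\left(-3\right) 2897}{112} + 8143} = \sqrt{\left(-1\right) \left(- \frac{8691}{112}\right) + 8143} = \sqrt{\frac{8691}{112} + 8143} = \sqrt{\frac{920707}{112}} = \frac{\sqrt{6444949}}{28}$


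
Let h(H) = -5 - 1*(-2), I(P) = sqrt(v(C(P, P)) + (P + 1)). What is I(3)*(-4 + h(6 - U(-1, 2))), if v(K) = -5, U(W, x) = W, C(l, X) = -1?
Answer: -7*I ≈ -7.0*I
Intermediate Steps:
I(P) = sqrt(-4 + P) (I(P) = sqrt(-5 + (P + 1)) = sqrt(-5 + (1 + P)) = sqrt(-4 + P))
h(H) = -3 (h(H) = -5 + 2 = -3)
I(3)*(-4 + h(6 - U(-1, 2))) = sqrt(-4 + 3)*(-4 - 3) = sqrt(-1)*(-7) = I*(-7) = -7*I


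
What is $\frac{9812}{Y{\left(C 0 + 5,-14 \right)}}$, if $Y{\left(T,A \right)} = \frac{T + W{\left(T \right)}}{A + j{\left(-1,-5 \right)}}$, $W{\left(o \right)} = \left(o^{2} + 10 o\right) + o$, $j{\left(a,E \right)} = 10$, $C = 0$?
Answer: $- \frac{39248}{85} \approx -461.74$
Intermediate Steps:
$W{\left(o \right)} = o^{2} + 11 o$
$Y{\left(T,A \right)} = \frac{T + T \left(11 + T\right)}{10 + A}$ ($Y{\left(T,A \right)} = \frac{T + T \left(11 + T\right)}{A + 10} = \frac{T + T \left(11 + T\right)}{10 + A}$)
$\frac{9812}{Y{\left(C 0 + 5,-14 \right)}} = \frac{9812}{\left(0 \cdot 0 + 5\right) \frac{1}{10 - 14} \left(12 + \left(0 \cdot 0 + 5\right)\right)} = \frac{9812}{\left(0 + 5\right) \frac{1}{-4} \left(12 + \left(0 + 5\right)\right)} = \frac{9812}{5 \left(- \frac{1}{4}\right) \left(12 + 5\right)} = \frac{9812}{5 \left(- \frac{1}{4}\right) 17} = \frac{9812}{- \frac{85}{4}} = 9812 \left(- \frac{4}{85}\right) = - \frac{39248}{85}$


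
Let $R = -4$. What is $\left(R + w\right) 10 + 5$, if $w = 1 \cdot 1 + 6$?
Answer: $35$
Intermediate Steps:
$w = 7$ ($w = 1 + 6 = 7$)
$\left(R + w\right) 10 + 5 = \left(-4 + 7\right) 10 + 5 = 3 \cdot 10 + 5 = 30 + 5 = 35$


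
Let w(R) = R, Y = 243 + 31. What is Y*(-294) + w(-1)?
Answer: -80557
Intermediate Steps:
Y = 274
Y*(-294) + w(-1) = 274*(-294) - 1 = -80556 - 1 = -80557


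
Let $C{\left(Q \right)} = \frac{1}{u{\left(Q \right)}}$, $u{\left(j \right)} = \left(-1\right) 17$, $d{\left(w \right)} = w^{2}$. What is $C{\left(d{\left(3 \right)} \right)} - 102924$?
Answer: $- \frac{1749709}{17} \approx -1.0292 \cdot 10^{5}$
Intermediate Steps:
$u{\left(j \right)} = -17$
$C{\left(Q \right)} = - \frac{1}{17}$ ($C{\left(Q \right)} = \frac{1}{-17} = - \frac{1}{17}$)
$C{\left(d{\left(3 \right)} \right)} - 102924 = - \frac{1}{17} - 102924 = - \frac{1749709}{17}$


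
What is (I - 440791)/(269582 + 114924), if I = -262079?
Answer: -351435/192253 ≈ -1.8280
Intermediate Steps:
(I - 440791)/(269582 + 114924) = (-262079 - 440791)/(269582 + 114924) = -702870/384506 = -702870*1/384506 = -351435/192253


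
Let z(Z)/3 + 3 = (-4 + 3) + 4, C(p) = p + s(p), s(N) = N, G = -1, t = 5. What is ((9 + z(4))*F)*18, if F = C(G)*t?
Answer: -1620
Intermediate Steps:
C(p) = 2*p (C(p) = p + p = 2*p)
z(Z) = 0 (z(Z) = -9 + 3*((-4 + 3) + 4) = -9 + 3*(-1 + 4) = -9 + 3*3 = -9 + 9 = 0)
F = -10 (F = (2*(-1))*5 = -2*5 = -10)
((9 + z(4))*F)*18 = ((9 + 0)*(-10))*18 = (9*(-10))*18 = -90*18 = -1620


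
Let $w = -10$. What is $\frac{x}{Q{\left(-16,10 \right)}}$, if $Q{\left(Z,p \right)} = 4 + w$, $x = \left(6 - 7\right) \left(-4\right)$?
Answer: $- \frac{2}{3} \approx -0.66667$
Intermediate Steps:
$x = 4$ ($x = \left(-1\right) \left(-4\right) = 4$)
$Q{\left(Z,p \right)} = -6$ ($Q{\left(Z,p \right)} = 4 - 10 = -6$)
$\frac{x}{Q{\left(-16,10 \right)}} = \frac{4}{-6} = 4 \left(- \frac{1}{6}\right) = - \frac{2}{3}$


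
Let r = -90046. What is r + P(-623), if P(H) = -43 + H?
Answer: -90712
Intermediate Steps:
r + P(-623) = -90046 + (-43 - 623) = -90046 - 666 = -90712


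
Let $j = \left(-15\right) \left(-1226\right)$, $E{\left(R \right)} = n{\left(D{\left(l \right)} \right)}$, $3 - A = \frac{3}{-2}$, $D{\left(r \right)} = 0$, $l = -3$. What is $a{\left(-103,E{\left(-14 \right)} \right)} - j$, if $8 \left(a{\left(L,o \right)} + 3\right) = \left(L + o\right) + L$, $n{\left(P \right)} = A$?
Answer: $- \frac{294691}{16} \approx -18418.0$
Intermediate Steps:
$A = \frac{9}{2}$ ($A = 3 - \frac{3}{-2} = 3 - 3 \left(- \frac{1}{2}\right) = 3 - - \frac{3}{2} = 3 + \frac{3}{2} = \frac{9}{2} \approx 4.5$)
$n{\left(P \right)} = \frac{9}{2}$
$E{\left(R \right)} = \frac{9}{2}$
$j = 18390$
$a{\left(L,o \right)} = -3 + \frac{L}{4} + \frac{o}{8}$ ($a{\left(L,o \right)} = -3 + \frac{\left(L + o\right) + L}{8} = -3 + \frac{o + 2 L}{8} = -3 + \left(\frac{L}{4} + \frac{o}{8}\right) = -3 + \frac{L}{4} + \frac{o}{8}$)
$a{\left(-103,E{\left(-14 \right)} \right)} - j = \left(-3 + \frac{1}{4} \left(-103\right) + \frac{1}{8} \cdot \frac{9}{2}\right) - 18390 = \left(-3 - \frac{103}{4} + \frac{9}{16}\right) - 18390 = - \frac{451}{16} - 18390 = - \frac{294691}{16}$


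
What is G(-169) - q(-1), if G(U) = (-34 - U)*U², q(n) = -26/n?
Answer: 3855709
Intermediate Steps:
G(U) = U²*(-34 - U)
G(-169) - q(-1) = (-169)²*(-34 - 1*(-169)) - (-26)/(-1) = 28561*(-34 + 169) - (-26)*(-1) = 28561*135 - 1*26 = 3855735 - 26 = 3855709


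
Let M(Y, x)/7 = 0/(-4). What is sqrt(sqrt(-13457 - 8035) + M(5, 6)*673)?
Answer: (-5373)**(1/4)*sqrt(2) ≈ 8.5616 + 8.5616*I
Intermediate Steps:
M(Y, x) = 0 (M(Y, x) = 7*(0/(-4)) = 7*(0*(-1/4)) = 7*0 = 0)
sqrt(sqrt(-13457 - 8035) + M(5, 6)*673) = sqrt(sqrt(-13457 - 8035) + 0*673) = sqrt(sqrt(-21492) + 0) = sqrt(6*I*sqrt(597) + 0) = sqrt(6*I*sqrt(597)) = sqrt(2)*3**(3/4)*199**(1/4)*sqrt(I)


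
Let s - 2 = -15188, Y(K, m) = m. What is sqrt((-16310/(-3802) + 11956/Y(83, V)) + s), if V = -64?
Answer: I*sqrt(888620520485)/7604 ≈ 123.97*I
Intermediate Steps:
s = -15186 (s = 2 - 15188 = -15186)
sqrt((-16310/(-3802) + 11956/Y(83, V)) + s) = sqrt((-16310/(-3802) + 11956/(-64)) - 15186) = sqrt((-16310*(-1/3802) + 11956*(-1/64)) - 15186) = sqrt((8155/1901 - 2989/16) - 15186) = sqrt(-5551609/30416 - 15186) = sqrt(-467448985/30416) = I*sqrt(888620520485)/7604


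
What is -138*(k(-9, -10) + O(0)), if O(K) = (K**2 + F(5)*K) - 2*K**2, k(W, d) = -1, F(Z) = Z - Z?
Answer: 138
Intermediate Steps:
F(Z) = 0
O(K) = -K**2 (O(K) = (K**2 + 0*K) - 2*K**2 = (K**2 + 0) - 2*K**2 = K**2 - 2*K**2 = -K**2)
-138*(k(-9, -10) + O(0)) = -138*(-1 - 1*0**2) = -138*(-1 - 1*0) = -138*(-1 + 0) = -138*(-1) = 138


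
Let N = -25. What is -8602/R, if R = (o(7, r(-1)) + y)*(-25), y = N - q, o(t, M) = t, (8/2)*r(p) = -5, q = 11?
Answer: -8602/725 ≈ -11.865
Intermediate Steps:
r(p) = -5/4 (r(p) = (¼)*(-5) = -5/4)
y = -36 (y = -25 - 1*11 = -25 - 11 = -36)
R = 725 (R = (7 - 36)*(-25) = -29*(-25) = 725)
-8602/R = -8602/725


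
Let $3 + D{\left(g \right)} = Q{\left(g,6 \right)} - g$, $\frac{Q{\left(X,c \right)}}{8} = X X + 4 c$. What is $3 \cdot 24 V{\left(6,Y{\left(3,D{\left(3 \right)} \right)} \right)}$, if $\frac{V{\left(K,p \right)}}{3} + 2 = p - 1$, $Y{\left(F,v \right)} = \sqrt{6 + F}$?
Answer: $0$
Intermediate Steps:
$Q{\left(X,c \right)} = 8 X^{2} + 32 c$ ($Q{\left(X,c \right)} = 8 \left(X X + 4 c\right) = 8 \left(X^{2} + 4 c\right) = 8 X^{2} + 32 c$)
$D{\left(g \right)} = 189 - g + 8 g^{2}$ ($D{\left(g \right)} = -3 - \left(-192 + g - 8 g^{2}\right) = -3 + \left(192 - g + 8 g^{2}\right) = 189 - g + 8 g^{2}$)
$V{\left(K,p \right)} = -9 + 3 p$ ($V{\left(K,p \right)} = -6 + 3 \left(p - 1\right) = -6 + 3 \left(-1 + p\right) = -6 + \left(-3 + 3 p\right) = -9 + 3 p$)
$3 \cdot 24 V{\left(6,Y{\left(3,D{\left(3 \right)} \right)} \right)} = 3 \cdot 24 \left(-9 + 3 \sqrt{6 + 3}\right) = 72 \left(-9 + 3 \sqrt{9}\right) = 72 \left(-9 + 3 \cdot 3\right) = 72 \left(-9 + 9\right) = 72 \cdot 0 = 0$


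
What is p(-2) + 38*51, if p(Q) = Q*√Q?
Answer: 1938 - 2*I*√2 ≈ 1938.0 - 2.8284*I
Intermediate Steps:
p(Q) = Q^(3/2)
p(-2) + 38*51 = (-2)^(3/2) + 38*51 = -2*I*√2 + 1938 = 1938 - 2*I*√2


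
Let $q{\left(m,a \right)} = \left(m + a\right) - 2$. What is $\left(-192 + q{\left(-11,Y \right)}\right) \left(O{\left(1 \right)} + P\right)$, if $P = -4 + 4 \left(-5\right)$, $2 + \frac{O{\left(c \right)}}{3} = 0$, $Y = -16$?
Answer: $6630$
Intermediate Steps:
$O{\left(c \right)} = -6$ ($O{\left(c \right)} = -6 + 3 \cdot 0 = -6 + 0 = -6$)
$q{\left(m,a \right)} = -2 + a + m$ ($q{\left(m,a \right)} = \left(a + m\right) - 2 = -2 + a + m$)
$P = -24$ ($P = -4 - 20 = -24$)
$\left(-192 + q{\left(-11,Y \right)}\right) \left(O{\left(1 \right)} + P\right) = \left(-192 - 29\right) \left(-6 - 24\right) = \left(-192 - 29\right) \left(-30\right) = \left(-221\right) \left(-30\right) = 6630$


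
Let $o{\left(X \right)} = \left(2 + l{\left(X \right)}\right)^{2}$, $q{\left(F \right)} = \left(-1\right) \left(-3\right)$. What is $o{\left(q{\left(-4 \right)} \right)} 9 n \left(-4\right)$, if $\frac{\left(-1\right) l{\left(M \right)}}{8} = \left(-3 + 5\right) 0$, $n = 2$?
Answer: $-288$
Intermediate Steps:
$q{\left(F \right)} = 3$
$l{\left(M \right)} = 0$ ($l{\left(M \right)} = - 8 \left(-3 + 5\right) 0 = - 8 \cdot 2 \cdot 0 = \left(-8\right) 0 = 0$)
$o{\left(X \right)} = 4$ ($o{\left(X \right)} = \left(2 + 0\right)^{2} = 2^{2} = 4$)
$o{\left(q{\left(-4 \right)} \right)} 9 n \left(-4\right) = 4 \cdot 9 \cdot 2 \left(-4\right) = 4 \cdot 18 \left(-4\right) = 4 \left(-72\right) = -288$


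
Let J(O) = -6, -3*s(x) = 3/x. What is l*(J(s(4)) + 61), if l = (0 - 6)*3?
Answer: -990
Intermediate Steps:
s(x) = -1/x
l = -18 (l = -6*3 = -18)
l*(J(s(4)) + 61) = -18*(-6 + 61) = -18*55 = -990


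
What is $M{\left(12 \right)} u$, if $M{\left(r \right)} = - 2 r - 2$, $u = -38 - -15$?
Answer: $598$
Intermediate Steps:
$u = -23$ ($u = -38 + 15 = -23$)
$M{\left(r \right)} = -2 - 2 r$
$M{\left(12 \right)} u = \left(-2 - 24\right) \left(-23\right) = \left(-26\right) \left(-23\right) = 598$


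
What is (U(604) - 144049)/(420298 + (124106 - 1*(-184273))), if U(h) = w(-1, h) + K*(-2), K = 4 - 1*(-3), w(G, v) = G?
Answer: -144064/728677 ≈ -0.19771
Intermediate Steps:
K = 7 (K = 4 + 3 = 7)
U(h) = -15 (U(h) = -1 + 7*(-2) = -1 - 14 = -15)
(U(604) - 144049)/(420298 + (124106 - 1*(-184273))) = (-15 - 144049)/(420298 + (124106 - 1*(-184273))) = -144064/(420298 + (124106 + 184273)) = -144064/(420298 + 308379) = -144064/728677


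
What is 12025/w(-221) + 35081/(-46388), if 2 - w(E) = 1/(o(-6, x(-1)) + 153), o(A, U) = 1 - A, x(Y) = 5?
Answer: 89239321161/14797772 ≈ 6030.6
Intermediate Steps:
w(E) = 319/160 (w(E) = 2 - 1/((1 - 1*(-6)) + 153) = 2 - 1/((1 + 6) + 153) = 2 - 1/(7 + 153) = 2 - 1/160 = 319/160)
12025/w(-221) + 35081/(-46388) = 12025/(319/160) + 35081/(-46388) = 12025*(160/319) + 35081*(-1/46388) = 1924000/319 - 35081/46388 = 89239321161/14797772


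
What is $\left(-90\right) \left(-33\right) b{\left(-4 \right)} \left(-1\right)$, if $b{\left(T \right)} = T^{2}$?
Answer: $-47520$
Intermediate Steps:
$\left(-90\right) \left(-33\right) b{\left(-4 \right)} \left(-1\right) = \left(-90\right) \left(-33\right) \left(-4\right)^{2} \left(-1\right) = 2970 \cdot 16 \left(-1\right) = 2970 \left(-16\right) = -47520$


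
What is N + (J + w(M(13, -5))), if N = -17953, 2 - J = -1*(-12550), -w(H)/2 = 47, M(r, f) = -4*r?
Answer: -30595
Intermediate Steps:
w(H) = -94 (w(H) = -2*47 = -94)
J = -12548 (J = 2 - (-1)*(-12550) = 2 - 1*12550 = 2 - 12550 = -12548)
N + (J + w(M(13, -5))) = -17953 + (-12548 - 94) = -17953 - 12642 = -30595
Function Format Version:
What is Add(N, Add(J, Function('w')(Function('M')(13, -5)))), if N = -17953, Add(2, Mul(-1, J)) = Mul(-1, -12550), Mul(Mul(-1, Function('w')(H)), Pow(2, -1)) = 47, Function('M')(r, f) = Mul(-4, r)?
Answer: -30595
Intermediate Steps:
Function('w')(H) = -94 (Function('w')(H) = Mul(-2, 47) = -94)
J = -12548 (J = Add(2, Mul(-1, Mul(-1, -12550))) = Add(2, Mul(-1, 12550)) = Add(2, -12550) = -12548)
Add(N, Add(J, Function('w')(Function('M')(13, -5)))) = Add(-17953, Add(-12548, -94)) = Add(-17953, -12642) = -30595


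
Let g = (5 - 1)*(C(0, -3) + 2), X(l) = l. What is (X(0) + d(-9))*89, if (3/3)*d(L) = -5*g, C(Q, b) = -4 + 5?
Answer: -5340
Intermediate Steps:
C(Q, b) = 1
g = 12 (g = (5 - 1)*(1 + 2) = 4*3 = 12)
d(L) = -60 (d(L) = -5*12 = -60)
(X(0) + d(-9))*89 = (0 - 60)*89 = -60*89 = -5340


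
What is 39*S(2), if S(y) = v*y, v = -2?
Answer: -156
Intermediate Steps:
S(y) = -2*y
39*S(2) = 39*(-2*2) = 39*(-4) = -156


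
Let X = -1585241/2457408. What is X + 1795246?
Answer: 4411650297127/2457408 ≈ 1.7952e+6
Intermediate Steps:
X = -1585241/2457408 (X = -1585241*1/2457408 = -1585241/2457408 ≈ -0.64509)
X + 1795246 = -1585241/2457408 + 1795246 = 4411650297127/2457408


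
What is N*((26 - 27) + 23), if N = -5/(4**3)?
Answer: -55/32 ≈ -1.7188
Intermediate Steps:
N = -5/64 ≈ -0.078125
N*((26 - 27) + 23) = -5*((26 - 27) + 23)/64 = -5*(-1 + 23)/64 = -5/64*22 = -55/32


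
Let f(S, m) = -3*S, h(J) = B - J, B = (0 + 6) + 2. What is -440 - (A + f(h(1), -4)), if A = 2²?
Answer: -423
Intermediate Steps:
B = 8 (B = 6 + 2 = 8)
h(J) = 8 - J
A = 4
-440 - (A + f(h(1), -4)) = -440 - (4 - 3*(8 - 1*1)) = -440 - (4 - 3*(8 - 1)) = -440 - (4 - 3*7) = -440 - (4 - 21) = -440 - 1*(-17) = -440 + 17 = -423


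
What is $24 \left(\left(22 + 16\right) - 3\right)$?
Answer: $840$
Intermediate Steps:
$24 \left(\left(22 + 16\right) - 3\right) = 24 \left(38 - 3\right) = 24 \cdot 35 = 840$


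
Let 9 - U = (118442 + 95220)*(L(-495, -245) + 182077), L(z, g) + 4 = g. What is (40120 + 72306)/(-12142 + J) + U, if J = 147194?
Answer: -2623367146603589/67526 ≈ -3.8850e+10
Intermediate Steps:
L(z, g) = -4 + g
U = -38849734127 (U = 9 - (118442 + 95220)*((-4 - 245) + 182077) = 9 - 213662*(-249 + 182077) = 9 - 213662*181828 = 9 - 1*38849734136 = 9 - 38849734136 = -38849734127)
(40120 + 72306)/(-12142 + J) + U = (40120 + 72306)/(-12142 + 147194) - 38849734127 = 112426/135052 - 38849734127 = 112426*(1/135052) - 38849734127 = 56213/67526 - 38849734127 = -2623367146603589/67526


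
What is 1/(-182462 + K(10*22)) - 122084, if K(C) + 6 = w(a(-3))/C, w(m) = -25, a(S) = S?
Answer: -980163236192/8028597 ≈ -1.2208e+5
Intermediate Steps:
K(C) = -6 - 25/C
1/(-182462 + K(10*22)) - 122084 = 1/(-182462 + (-6 - 25/(10*22))) - 122084 = 1/(-182462 + (-6 - 25/220)) - 122084 = 1/(-182462 + (-6 - 25*1/220)) - 122084 = 1/(-182462 + (-6 - 5/44)) - 122084 = 1/(-182462 - 269/44) - 122084 = 1/(-8028597/44) - 122084 = -44/8028597 - 122084 = -980163236192/8028597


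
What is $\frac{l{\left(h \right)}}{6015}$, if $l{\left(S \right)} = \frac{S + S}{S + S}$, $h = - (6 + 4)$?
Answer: $\frac{1}{6015} \approx 0.00016625$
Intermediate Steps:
$h = -10$ ($h = \left(-1\right) 10 = -10$)
$l{\left(S \right)} = 1$ ($l{\left(S \right)} = \frac{2 S}{2 S} = 2 S \frac{1}{2 S} = 1$)
$\frac{l{\left(h \right)}}{6015} = 1 \cdot \frac{1}{6015} = \frac{1}{6015}$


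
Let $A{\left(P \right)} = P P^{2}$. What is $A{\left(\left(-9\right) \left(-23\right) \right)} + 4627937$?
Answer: $13497680$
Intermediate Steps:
$A{\left(P \right)} = P^{3}$
$A{\left(\left(-9\right) \left(-23\right) \right)} + 4627937 = \left(\left(-9\right) \left(-23\right)\right)^{3} + 4627937 = 207^{3} + 4627937 = 8869743 + 4627937 = 13497680$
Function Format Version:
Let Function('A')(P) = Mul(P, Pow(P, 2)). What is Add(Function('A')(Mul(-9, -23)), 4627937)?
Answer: 13497680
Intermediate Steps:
Function('A')(P) = Pow(P, 3)
Add(Function('A')(Mul(-9, -23)), 4627937) = Add(Pow(Mul(-9, -23), 3), 4627937) = Add(Pow(207, 3), 4627937) = Add(8869743, 4627937) = 13497680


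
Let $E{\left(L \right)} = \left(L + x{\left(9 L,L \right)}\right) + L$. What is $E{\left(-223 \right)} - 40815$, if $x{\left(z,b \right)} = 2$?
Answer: $-41259$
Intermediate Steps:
$E{\left(L \right)} = 2 + 2 L$ ($E{\left(L \right)} = \left(L + 2\right) + L = \left(2 + L\right) + L = 2 + 2 L$)
$E{\left(-223 \right)} - 40815 = \left(2 + 2 \left(-223\right)\right) - 40815 = \left(2 - 446\right) - 40815 = -444 - 40815 = -41259$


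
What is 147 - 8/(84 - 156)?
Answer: 1324/9 ≈ 147.11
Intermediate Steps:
147 - 8/(84 - 156) = 147 - 8/(-72) = 147 - 1/72*(-8) = 147 + ⅑ = 1324/9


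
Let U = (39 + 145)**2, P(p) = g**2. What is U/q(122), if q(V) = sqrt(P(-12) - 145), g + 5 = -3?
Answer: -33856*I/9 ≈ -3761.8*I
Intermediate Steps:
g = -8 (g = -5 - 3 = -8)
P(p) = 64 (P(p) = (-8)**2 = 64)
q(V) = 9*I (q(V) = sqrt(64 - 145) = sqrt(-81) = 9*I)
U = 33856 (U = 184**2 = 33856)
U/q(122) = 33856/((9*I)) = 33856*(-I/9) = -33856*I/9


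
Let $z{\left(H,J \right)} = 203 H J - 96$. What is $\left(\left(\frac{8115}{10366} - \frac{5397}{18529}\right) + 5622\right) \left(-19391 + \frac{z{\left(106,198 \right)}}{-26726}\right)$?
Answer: $- \frac{40304529950405197521}{366664711126} \approx -1.0992 \cdot 10^{8}$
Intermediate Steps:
$z{\left(H,J \right)} = -96 + 203 H J$ ($z{\left(H,J \right)} = 203 H J - 96 = -96 + 203 H J$)
$\left(\left(\frac{8115}{10366} - \frac{5397}{18529}\right) + 5622\right) \left(-19391 + \frac{z{\left(106,198 \right)}}{-26726}\right) = \left(\left(\frac{8115}{10366} - \frac{5397}{18529}\right) + 5622\right) \left(-19391 + \frac{-96 + 203 \cdot 106 \cdot 198}{-26726}\right) = \left(\left(8115 \cdot \frac{1}{10366} - \frac{771}{2647}\right) + 5622\right) \left(-19391 + \left(-96 + 4260564\right) \left(- \frac{1}{26726}\right)\right) = \left(\left(\frac{8115}{10366} - \frac{771}{2647}\right) + 5622\right) \left(-19391 + 4260468 \left(- \frac{1}{26726}\right)\right) = \left(\frac{13488219}{27438802} + 5622\right) \left(-19391 - \frac{2130234}{13363}\right) = \frac{154274433063}{27438802} \left(- \frac{261252167}{13363}\right) = - \frac{40304529950405197521}{366664711126}$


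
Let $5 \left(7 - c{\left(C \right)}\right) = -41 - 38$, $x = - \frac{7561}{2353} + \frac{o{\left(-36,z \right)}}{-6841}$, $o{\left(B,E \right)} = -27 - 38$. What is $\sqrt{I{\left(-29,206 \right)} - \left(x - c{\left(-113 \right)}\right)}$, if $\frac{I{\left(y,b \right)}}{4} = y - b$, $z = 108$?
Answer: $\frac{i \sqrt{5920623075860340770}}{80484365} \approx 30.232 i$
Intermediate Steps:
$o{\left(B,E \right)} = -65$ ($o{\left(B,E \right)} = -27 - 38 = -65$)
$I{\left(y,b \right)} = - 4 b + 4 y$ ($I{\left(y,b \right)} = 4 \left(y - b\right) = - 4 b + 4 y$)
$x = - \frac{51571856}{16096873}$ ($x = - \frac{7561}{2353} - \frac{65}{-6841} = \left(-7561\right) \frac{1}{2353} - - \frac{65}{6841} = - \frac{7561}{2353} + \frac{65}{6841} = - \frac{51571856}{16096873} \approx -3.2038$)
$c{\left(C \right)} = \frac{114}{5}$ ($c{\left(C \right)} = 7 - \frac{-41 - 38}{5} = 7 - - \frac{79}{5} = 7 + \frac{79}{5} = \frac{114}{5}$)
$\sqrt{I{\left(-29,206 \right)} - \left(x - c{\left(-113 \right)}\right)} = \sqrt{\left(\left(-4\right) 206 + 4 \left(-29\right)\right) + \left(\frac{114}{5} - - \frac{51571856}{16096873}\right)} = \sqrt{\left(-824 - 116\right) + \left(\frac{114}{5} + \frac{51571856}{16096873}\right)} = \sqrt{-940 + \frac{2092902802}{80484365}} = \sqrt{- \frac{73562400298}{80484365}} = \frac{i \sqrt{5920623075860340770}}{80484365}$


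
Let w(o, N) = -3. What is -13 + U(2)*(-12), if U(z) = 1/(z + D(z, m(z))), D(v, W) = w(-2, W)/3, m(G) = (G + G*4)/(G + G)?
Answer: -25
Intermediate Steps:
m(G) = 5/2 (m(G) = (G + 4*G)/((2*G)) = (5*G)*(1/(2*G)) = 5/2)
D(v, W) = -1 (D(v, W) = -3/3 = -3*⅓ = -1)
U(z) = 1/(-1 + z) (U(z) = 1/(z - 1) = 1/(-1 + z))
-13 + U(2)*(-12) = -13 - 12/(-1 + 2) = -13 - 12/1 = -13 + 1*(-12) = -13 - 12 = -25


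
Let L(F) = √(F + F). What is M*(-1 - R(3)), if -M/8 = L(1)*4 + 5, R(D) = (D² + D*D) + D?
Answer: 880 + 704*√2 ≈ 1875.6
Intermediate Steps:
R(D) = D + 2*D² (R(D) = (D² + D²) + D = 2*D² + D = D + 2*D²)
L(F) = √2*√F (L(F) = √(2*F) = √2*√F)
M = -40 - 32*√2 (M = -8*((√2*√1)*4 + 5) = -8*((√2*1)*4 + 5) = -8*(√2*4 + 5) = -8*(4*√2 + 5) = -8*(5 + 4*√2) = -40 - 32*√2 ≈ -85.255)
M*(-1 - R(3)) = (-40 - 32*√2)*(-1 - 3*(1 + 2*3)) = (-40 - 32*√2)*(-1 - 3*(1 + 6)) = (-40 - 32*√2)*(-1 - 3*7) = (-40 - 32*√2)*(-1 - 1*21) = (-40 - 32*√2)*(-1 - 21) = (-40 - 32*√2)*(-22) = 880 + 704*√2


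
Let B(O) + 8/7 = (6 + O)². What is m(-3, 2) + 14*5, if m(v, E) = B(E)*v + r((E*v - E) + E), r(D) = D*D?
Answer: -578/7 ≈ -82.571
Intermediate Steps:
r(D) = D²
B(O) = -8/7 + (6 + O)²
m(v, E) = v*(-8/7 + (6 + E)²) + E²*v² (m(v, E) = (-8/7 + (6 + E)²)*v + ((E*v - E) + E)² = v*(-8/7 + (6 + E)²) + ((-E + E*v) + E)² = v*(-8/7 + (6 + E)²) + (E*v)² = v*(-8/7 + (6 + E)²) + E²*v²)
m(-3, 2) + 14*5 = (⅐)*(-3)*(-8 + 7*(6 + 2)² + 7*(-3)*2²) + 14*5 = (⅐)*(-3)*(-8 + 7*8² + 7*(-3)*4) + 70 = (⅐)*(-3)*(-8 + 7*64 - 84) + 70 = (⅐)*(-3)*(-8 + 448 - 84) + 70 = (⅐)*(-3)*356 + 70 = -1068/7 + 70 = -578/7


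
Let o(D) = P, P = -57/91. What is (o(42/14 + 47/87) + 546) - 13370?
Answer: -1167041/91 ≈ -12825.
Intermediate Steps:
P = -57/91 ≈ -0.62637
o(D) = -57/91
(o(42/14 + 47/87) + 546) - 13370 = (-57/91 + 546) - 13370 = 49629/91 - 13370 = -1167041/91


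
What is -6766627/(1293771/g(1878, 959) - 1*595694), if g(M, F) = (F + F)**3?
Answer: 47743916930092264/4203093334832837 ≈ 11.359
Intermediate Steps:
g(M, F) = 8*F**3 (g(M, F) = (2*F)**3 = 8*F**3)
-6766627/(1293771/g(1878, 959) - 1*595694) = -6766627/(1293771/((8*959**3)) - 1*595694) = -6766627/(1293771/((8*881974079)) - 595694) = -6766627/(1293771/7055792632 - 595694) = -6766627/(-4203093334832837/7055792632) = -6766627*(-7055792632/4203093334832837) = 47743916930092264/4203093334832837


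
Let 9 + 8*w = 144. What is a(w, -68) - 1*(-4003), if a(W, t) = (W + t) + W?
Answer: 15875/4 ≈ 3968.8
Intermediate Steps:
w = 135/8 (w = -9/8 + (⅛)*144 = -9/8 + 18 = 135/8 ≈ 16.875)
a(W, t) = t + 2*W
a(w, -68) - 1*(-4003) = (-68 + 2*(135/8)) - 1*(-4003) = (-68 + 135/4) + 4003 = -137/4 + 4003 = 15875/4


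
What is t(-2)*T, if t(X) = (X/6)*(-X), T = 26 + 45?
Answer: -142/3 ≈ -47.333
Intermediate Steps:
T = 71
t(X) = -X**2/6 (t(X) = (X*(1/6))*(-X) = (X/6)*(-X) = -X**2/6)
t(-2)*T = -1/6*(-2)**2*71 = -1/6*4*71 = -2/3*71 = -142/3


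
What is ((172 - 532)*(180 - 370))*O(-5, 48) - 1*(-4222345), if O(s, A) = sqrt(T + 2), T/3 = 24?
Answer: 4222345 + 68400*sqrt(74) ≈ 4.8107e+6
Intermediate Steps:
T = 72 (T = 3*24 = 72)
O(s, A) = sqrt(74) (O(s, A) = sqrt(72 + 2) = sqrt(74))
((172 - 532)*(180 - 370))*O(-5, 48) - 1*(-4222345) = ((172 - 532)*(180 - 370))*sqrt(74) - 1*(-4222345) = (-360*(-190))*sqrt(74) + 4222345 = 68400*sqrt(74) + 4222345 = 4222345 + 68400*sqrt(74)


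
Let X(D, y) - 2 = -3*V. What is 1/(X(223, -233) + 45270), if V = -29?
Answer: 1/45359 ≈ 2.2046e-5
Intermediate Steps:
X(D, y) = 89 (X(D, y) = 2 - 3*(-29) = 2 + 87 = 89)
1/(X(223, -233) + 45270) = 1/(89 + 45270) = 1/45359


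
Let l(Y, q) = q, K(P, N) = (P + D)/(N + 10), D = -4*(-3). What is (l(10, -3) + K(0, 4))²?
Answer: 225/49 ≈ 4.5918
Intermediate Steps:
D = 12
K(P, N) = (12 + P)/(10 + N) (K(P, N) = (P + 12)/(N + 10) = (12 + P)/(10 + N))
(l(10, -3) + K(0, 4))² = (-3 + (12 + 0)/(10 + 4))² = (-3 + 12/14)² = (-3 + (1/14)*12)² = (-3 + 6/7)² = (-15/7)² = 225/49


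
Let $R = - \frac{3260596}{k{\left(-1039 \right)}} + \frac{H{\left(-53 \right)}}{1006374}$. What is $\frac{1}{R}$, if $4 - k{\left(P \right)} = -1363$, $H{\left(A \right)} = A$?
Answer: $- \frac{1375713258}{3281379111355} \approx -0.00041925$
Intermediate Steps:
$k{\left(P \right)} = 1367$ ($k{\left(P \right)} = 4 - -1363 = 4 + 1363 = 1367$)
$R = - \frac{3281379111355}{1375713258}$ ($R = - \frac{3260596}{1367} - \frac{53}{1006374} = - \frac{3281379111355}{1375713258} \approx -2385.2$)
$\frac{1}{R} = \frac{1}{- \frac{3281379111355}{1375713258}} = - \frac{1375713258}{3281379111355}$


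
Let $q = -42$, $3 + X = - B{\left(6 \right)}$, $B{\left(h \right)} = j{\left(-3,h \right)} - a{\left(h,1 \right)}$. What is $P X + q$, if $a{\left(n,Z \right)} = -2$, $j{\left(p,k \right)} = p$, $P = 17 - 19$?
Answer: $-38$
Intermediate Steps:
$P = -2$
$B{\left(h \right)} = -1$ ($B{\left(h \right)} = -3 - -2 = -3 + 2 = -1$)
$X = -2$ ($X = -3 - -1 = -3 + 1 = -2$)
$P X + q = \left(-2\right) \left(-2\right) - 42 = 4 - 42 = -38$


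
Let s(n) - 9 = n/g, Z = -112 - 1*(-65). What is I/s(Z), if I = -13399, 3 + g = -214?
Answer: -2907583/2000 ≈ -1453.8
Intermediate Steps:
Z = -47 (Z = -112 + 65 = -47)
g = -217 (g = -3 - 214 = -217)
s(n) = 9 - n/217 (s(n) = 9 + n/(-217) = 9 + n*(-1/217) = 9 - n/217)
I/s(Z) = -13399/(9 - 1/217*(-47)) = -13399/(9 + 47/217) = -13399/2000/217 = -13399*217/2000 = -2907583/2000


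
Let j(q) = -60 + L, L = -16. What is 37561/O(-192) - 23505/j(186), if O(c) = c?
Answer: 414581/3648 ≈ 113.65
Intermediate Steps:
j(q) = -76 (j(q) = -60 - 16 = -76)
37561/O(-192) - 23505/j(186) = 37561/(-192) - 23505/(-76) = 37561*(-1/192) - 23505*(-1/76) = -37561/192 + 23505/76 = 414581/3648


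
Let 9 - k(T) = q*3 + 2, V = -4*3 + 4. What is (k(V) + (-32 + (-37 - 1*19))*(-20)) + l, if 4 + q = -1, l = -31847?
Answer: -30065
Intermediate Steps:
V = -8 (V = -12 + 4 = -8)
q = -5 (q = -4 - 1 = -5)
k(T) = 22 (k(T) = 9 - (-5*3 + 2) = 9 - (-15 + 2) = 9 - 1*(-13) = 9 + 13 = 22)
(k(V) + (-32 + (-37 - 1*19))*(-20)) + l = (22 + (-32 + (-37 - 1*19))*(-20)) - 31847 = (22 + (-32 + (-37 - 19))*(-20)) - 31847 = (22 + (-32 - 56)*(-20)) - 31847 = (22 - 88*(-20)) - 31847 = (22 + 1760) - 31847 = 1782 - 31847 = -30065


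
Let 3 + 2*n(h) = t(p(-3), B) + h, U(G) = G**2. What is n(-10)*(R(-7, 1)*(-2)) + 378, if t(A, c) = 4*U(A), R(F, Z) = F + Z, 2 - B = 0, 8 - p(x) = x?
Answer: 3204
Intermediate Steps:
p(x) = 8 - x
B = 2 (B = 2 - 1*0 = 2 + 0 = 2)
t(A, c) = 4*A**2
n(h) = 481/2 + h/2 (n(h) = -3/2 + (4*(8 - 1*(-3))**2 + h)/2 = -3/2 + (4*(8 + 3)**2 + h)/2 = -3/2 + (4*11**2 + h)/2 = -3/2 + (4*121 + h)/2 = -3/2 + (484 + h)/2 = -3/2 + (242 + h/2) = 481/2 + h/2)
n(-10)*(R(-7, 1)*(-2)) + 378 = (481/2 + (1/2)*(-10))*((-7 + 1)*(-2)) + 378 = (481/2 - 5)*(-6*(-2)) + 378 = (471/2)*12 + 378 = 2826 + 378 = 3204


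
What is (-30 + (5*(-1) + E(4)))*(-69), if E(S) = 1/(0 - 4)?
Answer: 9729/4 ≈ 2432.3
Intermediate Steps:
E(S) = -¼ (E(S) = 1/(-4) = -¼)
(-30 + (5*(-1) + E(4)))*(-69) = (-30 + (5*(-1) - ¼))*(-69) = (-30 + (-5 - ¼))*(-69) = (-30 - 21/4)*(-69) = -141/4*(-69) = 9729/4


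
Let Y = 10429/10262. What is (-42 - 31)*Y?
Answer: -761317/10262 ≈ -74.188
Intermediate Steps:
Y = 10429/10262 (Y = 10429*(1/10262) = 10429/10262 ≈ 1.0163)
(-42 - 31)*Y = (-42 - 31)*(10429/10262) = -73*10429/10262 = -761317/10262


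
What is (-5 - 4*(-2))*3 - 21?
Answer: -12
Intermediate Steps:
(-5 - 4*(-2))*3 - 21 = (-5 + 8)*3 - 21 = 3*3 - 21 = 9 - 21 = -12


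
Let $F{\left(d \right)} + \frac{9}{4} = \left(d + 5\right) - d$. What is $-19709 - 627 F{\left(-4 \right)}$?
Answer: $- \frac{85733}{4} \approx -21433.0$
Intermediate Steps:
$F{\left(d \right)} = \frac{11}{4}$ ($F{\left(d \right)} = - \frac{9}{4} + \left(\left(d + 5\right) - d\right) = - \frac{9}{4} + \left(\left(5 + d\right) - d\right) = - \frac{9}{4} + 5 = \frac{11}{4}$)
$-19709 - 627 F{\left(-4 \right)} = -19709 - \frac{6897}{4} = - \frac{85733}{4}$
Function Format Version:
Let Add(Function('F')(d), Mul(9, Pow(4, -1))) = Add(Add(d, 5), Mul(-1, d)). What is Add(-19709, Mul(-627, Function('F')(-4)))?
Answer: Rational(-85733, 4) ≈ -21433.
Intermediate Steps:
Function('F')(d) = Rational(11, 4) (Function('F')(d) = Add(Rational(-9, 4), Add(Add(d, 5), Mul(-1, d))) = Add(Rational(-9, 4), Add(Add(5, d), Mul(-1, d))) = Add(Rational(-9, 4), 5) = Rational(11, 4))
Add(-19709, Mul(-627, Function('F')(-4))) = Add(-19709, Mul(-627, Rational(11, 4))) = Add(-19709, Rational(-6897, 4)) = Rational(-85733, 4)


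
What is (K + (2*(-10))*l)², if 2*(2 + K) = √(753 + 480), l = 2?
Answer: 8289/4 - 126*√137 ≈ 597.46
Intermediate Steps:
K = -2 + 3*√137/2 (K = -2 + √(753 + 480)/2 = -2 + √1233/2 = -2 + (3*√137)/2 = -2 + 3*√137/2 ≈ 15.557)
(K + (2*(-10))*l)² = ((-2 + 3*√137/2) + (2*(-10))*2)² = ((-2 + 3*√137/2) - 20*2)² = ((-2 + 3*√137/2) - 40)² = (-42 + 3*√137/2)²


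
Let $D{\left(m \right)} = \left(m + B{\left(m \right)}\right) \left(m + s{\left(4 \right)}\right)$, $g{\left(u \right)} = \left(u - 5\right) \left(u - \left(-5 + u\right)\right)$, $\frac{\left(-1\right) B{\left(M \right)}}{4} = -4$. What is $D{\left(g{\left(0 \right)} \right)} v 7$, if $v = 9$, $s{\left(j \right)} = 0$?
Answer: $14175$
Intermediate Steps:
$B{\left(M \right)} = 16$ ($B{\left(M \right)} = \left(-4\right) \left(-4\right) = 16$)
$g{\left(u \right)} = -25 + 5 u$ ($g{\left(u \right)} = \left(-5 + u\right) 5 = -25 + 5 u$)
$D{\left(m \right)} = m \left(16 + m\right)$ ($D{\left(m \right)} = \left(m + 16\right) \left(m + 0\right) = \left(16 + m\right) m = m \left(16 + m\right)$)
$D{\left(g{\left(0 \right)} \right)} v 7 = \left(-25 + 5 \cdot 0\right) \left(16 + \left(-25 + 5 \cdot 0\right)\right) 9 \cdot 7 = \left(-25 + 0\right) \left(16 + \left(-25 + 0\right)\right) 9 \cdot 7 = - 25 \left(16 - 25\right) 9 \cdot 7 = \left(-25\right) \left(-9\right) 9 \cdot 7 = 225 \cdot 9 \cdot 7 = 2025 \cdot 7 = 14175$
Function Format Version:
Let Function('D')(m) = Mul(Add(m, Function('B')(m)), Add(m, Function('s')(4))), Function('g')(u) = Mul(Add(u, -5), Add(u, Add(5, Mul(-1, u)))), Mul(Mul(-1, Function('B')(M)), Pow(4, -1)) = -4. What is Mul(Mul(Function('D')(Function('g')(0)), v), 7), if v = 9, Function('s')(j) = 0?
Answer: 14175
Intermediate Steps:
Function('B')(M) = 16 (Function('B')(M) = Mul(-4, -4) = 16)
Function('g')(u) = Add(-25, Mul(5, u)) (Function('g')(u) = Mul(Add(-5, u), 5) = Add(-25, Mul(5, u)))
Function('D')(m) = Mul(m, Add(16, m)) (Function('D')(m) = Mul(Add(m, 16), Add(m, 0)) = Mul(Add(16, m), m) = Mul(m, Add(16, m)))
Mul(Mul(Function('D')(Function('g')(0)), v), 7) = Mul(Mul(Mul(Add(-25, Mul(5, 0)), Add(16, Add(-25, Mul(5, 0)))), 9), 7) = Mul(Mul(Mul(Add(-25, 0), Add(16, Add(-25, 0))), 9), 7) = Mul(Mul(Mul(-25, Add(16, -25)), 9), 7) = Mul(Mul(Mul(-25, -9), 9), 7) = Mul(Mul(225, 9), 7) = Mul(2025, 7) = 14175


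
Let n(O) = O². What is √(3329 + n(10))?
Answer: 3*√381 ≈ 58.558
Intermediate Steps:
√(3329 + n(10)) = √(3329 + 10²) = √(3329 + 100) = √3429 = 3*√381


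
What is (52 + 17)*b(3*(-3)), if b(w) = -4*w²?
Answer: -22356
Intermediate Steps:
(52 + 17)*b(3*(-3)) = (52 + 17)*(-4*(3*(-3))²) = 69*(-4*(-9)²) = 69*(-4*81) = 69*(-324) = -22356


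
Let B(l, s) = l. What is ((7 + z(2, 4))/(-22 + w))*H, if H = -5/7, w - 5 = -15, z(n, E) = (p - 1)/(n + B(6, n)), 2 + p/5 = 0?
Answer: 225/1792 ≈ 0.12556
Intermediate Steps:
p = -10 (p = -10 + 5*0 = -10 + 0 = -10)
z(n, E) = -11/(6 + n) (z(n, E) = (-10 - 1)/(n + 6) = -11/(6 + n))
w = -10 (w = 5 - 15 = -10)
H = -5/7 (H = -5*⅐ = -5/7 ≈ -0.71429)
((7 + z(2, 4))/(-22 + w))*H = ((7 - 11/(6 + 2))/(-22 - 10))*(-5/7) = ((7 - 11/8)/(-32))*(-5/7) = ((7 - 11*⅛)*(-1/32))*(-5/7) = ((7 - 11/8)*(-1/32))*(-5/7) = ((45/8)*(-1/32))*(-5/7) = -45/256*(-5/7) = 225/1792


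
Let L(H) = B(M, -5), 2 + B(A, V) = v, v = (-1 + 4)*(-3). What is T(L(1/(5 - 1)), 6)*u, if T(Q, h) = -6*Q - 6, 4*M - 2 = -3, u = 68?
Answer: 4080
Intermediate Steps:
M = -¼ (M = ½ + (¼)*(-3) = ½ - ¾ = -¼ ≈ -0.25000)
v = -9 (v = 3*(-3) = -9)
B(A, V) = -11 (B(A, V) = -2 - 9 = -11)
L(H) = -11
T(Q, h) = -6 - 6*Q
T(L(1/(5 - 1)), 6)*u = (-6 - 6*(-11))*68 = (-6 + 66)*68 = 60*68 = 4080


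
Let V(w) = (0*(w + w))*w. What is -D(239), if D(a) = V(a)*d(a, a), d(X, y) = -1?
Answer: 0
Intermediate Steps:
V(w) = 0 (V(w) = (0*(2*w))*w = 0*w = 0)
D(a) = 0 (D(a) = 0*(-1) = 0)
-D(239) = -1*0 = 0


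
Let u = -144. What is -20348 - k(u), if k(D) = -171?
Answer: -20177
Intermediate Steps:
-20348 - k(u) = -20348 - 1*(-171) = -20348 + 171 = -20177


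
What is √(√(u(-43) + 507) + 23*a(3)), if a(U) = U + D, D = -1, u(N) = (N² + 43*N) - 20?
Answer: √(46 + √487) ≈ 8.2503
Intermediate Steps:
u(N) = -20 + N² + 43*N
a(U) = -1 + U (a(U) = U - 1 = -1 + U)
√(√(u(-43) + 507) + 23*a(3)) = √(√((-20 + (-43)² + 43*(-43)) + 507) + 23*(-1 + 3)) = √(√((-20 + 1849 - 1849) + 507) + 23*2) = √(√(-20 + 507) + 46) = √(√487 + 46) = √(46 + √487)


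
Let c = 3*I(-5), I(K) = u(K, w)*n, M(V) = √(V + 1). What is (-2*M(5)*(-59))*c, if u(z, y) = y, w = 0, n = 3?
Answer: 0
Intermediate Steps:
M(V) = √(1 + V)
I(K) = 0 (I(K) = 0*3 = 0)
c = 0 (c = 3*0 = 0)
(-2*M(5)*(-59))*c = (-2*√(1 + 5)*(-59))*0 = (-2*√6*(-59))*0 = (118*√6)*0 = 0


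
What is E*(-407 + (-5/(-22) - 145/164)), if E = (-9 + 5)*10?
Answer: 7354130/451 ≈ 16306.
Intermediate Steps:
E = -40 (E = -4*10 = -40)
E*(-407 + (-5/(-22) - 145/164)) = -40*(-407 + (-5/(-22) - 145/164)) = -40*(-407 + (-5*(-1/22) - 145*1/164)) = -40*(-407 + (5/22 - 145/164)) = -40*(-407 - 1185/1804) = -40*(-735413/1804) = 7354130/451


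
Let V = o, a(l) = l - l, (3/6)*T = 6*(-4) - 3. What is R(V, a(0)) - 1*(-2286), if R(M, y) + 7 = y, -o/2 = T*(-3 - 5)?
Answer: 2279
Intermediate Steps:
T = -54 (T = 2*(6*(-4) - 3) = 2*(-24 - 3) = 2*(-27) = -54)
o = -864 (o = -(-108)*(-3 - 5) = -(-108)*(-8) = -2*432 = -864)
a(l) = 0
V = -864
R(M, y) = -7 + y
R(V, a(0)) - 1*(-2286) = (-7 + 0) - 1*(-2286) = -7 + 2286 = 2279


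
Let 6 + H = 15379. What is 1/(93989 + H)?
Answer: 1/109362 ≈ 9.1439e-6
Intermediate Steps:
H = 15373 (H = -6 + 15379 = 15373)
1/(93989 + H) = 1/(93989 + 15373) = 1/109362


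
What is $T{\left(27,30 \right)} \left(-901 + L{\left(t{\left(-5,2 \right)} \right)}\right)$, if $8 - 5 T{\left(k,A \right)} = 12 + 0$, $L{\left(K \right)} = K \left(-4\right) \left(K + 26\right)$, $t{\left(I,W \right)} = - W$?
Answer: $\frac{2836}{5} \approx 567.2$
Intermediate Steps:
$L{\left(K \right)} = - 4 K \left(26 + K\right)$
$T{\left(k,A \right)} = - \frac{4}{5}$ ($T{\left(k,A \right)} = \frac{8}{5} - \frac{12 + 0}{5} = \frac{8}{5} - \frac{12}{5} = - \frac{4}{5}$)
$T{\left(27,30 \right)} \left(-901 + L{\left(t{\left(-5,2 \right)} \right)}\right) = - \frac{4 \left(-901 - 4 \left(\left(-1\right) 2\right) \left(26 - 2\right)\right)}{5} = - \frac{4 \left(-901 - - 8 \left(26 - 2\right)\right)}{5} = - \frac{4 \left(-901 - \left(-8\right) 24\right)}{5} = - \frac{4 \left(-901 + 192\right)}{5} = \left(- \frac{4}{5}\right) \left(-709\right) = \frac{2836}{5}$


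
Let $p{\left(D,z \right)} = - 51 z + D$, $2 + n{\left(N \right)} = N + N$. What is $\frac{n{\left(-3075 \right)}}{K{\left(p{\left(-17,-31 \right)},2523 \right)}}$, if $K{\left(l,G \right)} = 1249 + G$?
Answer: $- \frac{1538}{943} \approx -1.631$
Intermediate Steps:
$n{\left(N \right)} = -2 + 2 N$ ($n{\left(N \right)} = -2 + \left(N + N\right) = -2 + 2 N$)
$p{\left(D,z \right)} = D - 51 z$
$\frac{n{\left(-3075 \right)}}{K{\left(p{\left(-17,-31 \right)},2523 \right)}} = \frac{-2 + 2 \left(-3075\right)}{1249 + 2523} = \frac{-2 - 6150}{3772} = \left(-6152\right) \frac{1}{3772} = - \frac{1538}{943}$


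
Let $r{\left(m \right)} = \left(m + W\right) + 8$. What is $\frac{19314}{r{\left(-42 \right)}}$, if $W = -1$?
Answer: $- \frac{19314}{35} \approx -551.83$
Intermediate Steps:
$r{\left(m \right)} = 7 + m$ ($r{\left(m \right)} = \left(m - 1\right) + 8 = \left(-1 + m\right) + 8 = 7 + m$)
$\frac{19314}{r{\left(-42 \right)}} = \frac{19314}{7 - 42} = \frac{19314}{-35} = 19314 \left(- \frac{1}{35}\right) = - \frac{19314}{35}$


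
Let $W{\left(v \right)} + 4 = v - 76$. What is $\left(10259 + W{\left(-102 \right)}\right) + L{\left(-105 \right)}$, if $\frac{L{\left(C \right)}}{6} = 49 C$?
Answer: $-20793$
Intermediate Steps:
$W{\left(v \right)} = -80 + v$ ($W{\left(v \right)} = -4 + \left(v - 76\right) = -4 + \left(-76 + v\right) = -80 + v$)
$L{\left(C \right)} = 294 C$ ($L{\left(C \right)} = 6 \cdot 49 C = 294 C$)
$\left(10259 + W{\left(-102 \right)}\right) + L{\left(-105 \right)} = \left(10259 - 182\right) + 294 \left(-105\right) = \left(10259 - 182\right) - 30870 = 10077 - 30870 = -20793$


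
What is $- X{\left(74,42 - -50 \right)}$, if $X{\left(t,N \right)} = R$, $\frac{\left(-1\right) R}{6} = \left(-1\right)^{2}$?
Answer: $6$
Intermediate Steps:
$R = -6$ ($R = - 6 \left(-1\right)^{2} = \left(-6\right) 1 = -6$)
$X{\left(t,N \right)} = -6$
$- X{\left(74,42 - -50 \right)} = \left(-1\right) \left(-6\right) = 6$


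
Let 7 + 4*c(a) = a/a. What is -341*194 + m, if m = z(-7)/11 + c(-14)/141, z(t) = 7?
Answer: -68402589/1034 ≈ -66153.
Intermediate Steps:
c(a) = -3/2 (c(a) = -7/4 + (a/a)/4 = -7/4 + (1/4)*1 = -7/4 + 1/4 = -3/2)
m = 647/1034 (m = 7/11 - 3/2/141 = 7*(1/11) - 3/2*1/141 = 7/11 - 1/94 = 647/1034 ≈ 0.62573)
-341*194 + m = -341*194 + 647/1034 = -66154 + 647/1034 = -68402589/1034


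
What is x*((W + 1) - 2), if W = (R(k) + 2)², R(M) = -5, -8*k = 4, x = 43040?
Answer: 344320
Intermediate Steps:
k = -½ (k = -⅛*4 = -½ ≈ -0.50000)
W = 9 (W = (-5 + 2)² = (-3)² = 9)
x*((W + 1) - 2) = 43040*((9 + 1) - 2) = 43040*(10 - 2) = 43040*8 = 344320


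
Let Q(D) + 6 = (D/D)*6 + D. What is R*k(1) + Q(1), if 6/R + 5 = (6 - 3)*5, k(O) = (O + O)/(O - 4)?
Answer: 3/5 ≈ 0.60000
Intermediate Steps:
k(O) = 2*O/(-4 + O) (k(O) = (2*O)/(-4 + O) = 2*O/(-4 + O))
R = 3/5 (R = 6/(-5 + (6 - 3)*5) = 6/(-5 + 3*5) = 6/(-5 + 15) = 6/10 = 6*(1/10) = 3/5 ≈ 0.60000)
Q(D) = D (Q(D) = -6 + ((D/D)*6 + D) = -6 + (1*6 + D) = -6 + (6 + D) = D)
R*k(1) + Q(1) = 3*(2*1/(-4 + 1))/5 + 1 = 3*(2*1/(-3))/5 + 1 = 3*(2*1*(-1/3))/5 + 1 = (3/5)*(-2/3) + 1 = -2/5 + 1 = 3/5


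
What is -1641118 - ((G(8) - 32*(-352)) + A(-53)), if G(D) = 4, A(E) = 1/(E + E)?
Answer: -175152915/106 ≈ -1.6524e+6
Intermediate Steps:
A(E) = 1/(2*E)
-1641118 - ((G(8) - 32*(-352)) + A(-53)) = -1641118 - ((4 - 32*(-352)) + (1/2)/(-53)) = -1641118 - ((4 + 11264) + (1/2)*(-1/53)) = -1641118 - (11268 - 1/106) = -1641118 - 1*1194407/106 = -1641118 - 1194407/106 = -175152915/106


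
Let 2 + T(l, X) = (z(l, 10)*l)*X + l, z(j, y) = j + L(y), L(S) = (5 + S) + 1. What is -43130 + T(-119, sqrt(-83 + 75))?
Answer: -43251 + 24514*I*sqrt(2) ≈ -43251.0 + 34668.0*I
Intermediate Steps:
L(S) = 6 + S
z(j, y) = 6 + j + y (z(j, y) = j + (6 + y) = 6 + j + y)
T(l, X) = -2 + l + X*l*(16 + l) (T(l, X) = -2 + (((6 + l + 10)*l)*X + l) = -2 + (((16 + l)*l)*X + l) = -2 + ((l*(16 + l))*X + l) = -2 + (X*l*(16 + l) + l) = -2 + (l + X*l*(16 + l)) = -2 + l + X*l*(16 + l))
-43130 + T(-119, sqrt(-83 + 75)) = -43130 + (-2 - 119 + sqrt(-83 + 75)*(-119)*(16 - 119)) = -43130 + (-2 - 119 + sqrt(-8)*(-119)*(-103)) = -43130 + (-2 - 119 + (2*I*sqrt(2))*(-119)*(-103)) = -43130 + (-2 - 119 + 24514*I*sqrt(2)) = -43130 + (-121 + 24514*I*sqrt(2)) = -43251 + 24514*I*sqrt(2)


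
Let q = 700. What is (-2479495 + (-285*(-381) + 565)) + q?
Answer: -2369645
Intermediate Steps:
(-2479495 + (-285*(-381) + 565)) + q = (-2479495 + (-285*(-381) + 565)) + 700 = (-2479495 + (108585 + 565)) + 700 = (-2479495 + 109150) + 700 = -2370345 + 700 = -2369645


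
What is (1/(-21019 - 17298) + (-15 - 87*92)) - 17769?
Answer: -988118797/38317 ≈ -25788.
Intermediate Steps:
(1/(-21019 - 17298) + (-15 - 87*92)) - 17769 = (1/(-38317) + (-15 - 8004)) - 17769 = (-1/38317 - 8019) - 17769 = -307264024/38317 - 17769 = -988118797/38317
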